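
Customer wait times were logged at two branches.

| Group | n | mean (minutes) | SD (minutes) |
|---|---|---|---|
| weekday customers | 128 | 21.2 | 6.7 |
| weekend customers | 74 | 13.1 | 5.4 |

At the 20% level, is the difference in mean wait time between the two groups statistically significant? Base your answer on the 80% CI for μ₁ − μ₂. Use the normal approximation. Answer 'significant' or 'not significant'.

SE₁ = s₁/√n₁ = 6.7/√128 = 0.5922; SE₂ = 5.4/√74 = 0.6277.
Independent samples, unequal variances: SE_diff = √(SE₁² + SE₂²) = √(0.35070084 + 0.39400729) = 0.8630.
z* = 1.282, so margin of error = 1.282 × 0.8630 = 1.1064.
Difference in means = 21.2 − 13.1 = 8.1000.
8.1000 ± 1.1064 → (6.9936, 9.2064).
The interval (6.9936, 9.2064) does not contain 0, so the difference is significant.

significant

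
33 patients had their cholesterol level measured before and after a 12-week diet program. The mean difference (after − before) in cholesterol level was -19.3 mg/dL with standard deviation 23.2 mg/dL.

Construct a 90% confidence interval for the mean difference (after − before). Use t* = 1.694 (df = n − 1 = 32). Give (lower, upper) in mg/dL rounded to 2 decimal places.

Paired design: SE = s_d/√n = 23.2/√33 = 4.0386.
t* = 1.694; margin of error = 1.694 × 4.0386 = 6.8414.
-19.3 ± 6.8414 → (-26.14, -12.46).

(-26.14, -12.46)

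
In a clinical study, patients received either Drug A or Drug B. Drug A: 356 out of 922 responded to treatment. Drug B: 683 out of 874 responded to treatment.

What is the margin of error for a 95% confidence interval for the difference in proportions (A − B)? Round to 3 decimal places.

0.042

First, p̂₁ = 356/922 = 0.3861; p̂₂ = 683/874 = 0.7815.
The two standard errors are √(0.3861×0.6139/922) = 0.01603 and √(0.7815×0.2185/874) = 0.01398.
Because the samples are independent, SE_diff = √(0.01603² + 0.01398²) = 0.02127.
Using z* = 1.960 for 95%, ME = 1.960 × 0.02127 = 0.04169.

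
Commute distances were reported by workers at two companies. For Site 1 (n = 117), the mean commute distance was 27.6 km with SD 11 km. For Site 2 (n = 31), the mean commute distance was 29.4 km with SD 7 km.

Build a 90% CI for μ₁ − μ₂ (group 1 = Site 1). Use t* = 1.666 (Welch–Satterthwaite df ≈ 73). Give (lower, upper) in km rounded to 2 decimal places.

Per-group SEs: s₁/√n₁ = 11/√117 = 1.0170, s₂/√n₂ = 7/√31 = 1.2572.
Unpooled SE of the difference: √(1.034289 + 1.58055184) = 1.6170.
Margin of error = t* · SE = 1.666 × 1.6170 = 2.6939.
x̄₁ − x̄₂ = 27.6 − 29.4 = -1.8000.
CI: -1.8000 ± 2.6939 = (-4.49, 0.89).

(-4.49, 0.89)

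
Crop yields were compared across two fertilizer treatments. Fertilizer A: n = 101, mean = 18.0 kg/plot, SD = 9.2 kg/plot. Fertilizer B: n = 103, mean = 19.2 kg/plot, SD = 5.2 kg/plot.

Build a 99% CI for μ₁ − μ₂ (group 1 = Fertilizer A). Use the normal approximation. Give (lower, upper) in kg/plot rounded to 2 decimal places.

Per-group SEs: s₁/√n₁ = 9.2/√101 = 0.9154, s₂/√n₂ = 5.2/√103 = 0.5124.
Unpooled SE of the difference: √(0.83795716 + 0.26255376) = 1.0491.
Margin of error = z* · SE = 2.576 × 1.0491 = 2.7025.
x̄₁ − x̄₂ = 18.0 − 19.2 = -1.2000.
CI: -1.2000 ± 2.7025 = (-3.90, 1.50).

(-3.90, 1.50)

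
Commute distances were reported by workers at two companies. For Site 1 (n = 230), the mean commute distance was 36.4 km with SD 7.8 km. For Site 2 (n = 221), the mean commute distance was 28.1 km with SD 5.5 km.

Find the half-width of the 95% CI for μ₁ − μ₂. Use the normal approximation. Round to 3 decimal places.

1.242

Per-group SEs: s₁/√n₁ = 7.8/√230 = 0.5143, s₂/√n₂ = 5.5/√221 = 0.3700.
Unpooled SE of the difference: √(0.26450449 + 0.1369) = 0.6336.
Margin of error = z* · SE = 1.960 × 0.6336 = 1.2419.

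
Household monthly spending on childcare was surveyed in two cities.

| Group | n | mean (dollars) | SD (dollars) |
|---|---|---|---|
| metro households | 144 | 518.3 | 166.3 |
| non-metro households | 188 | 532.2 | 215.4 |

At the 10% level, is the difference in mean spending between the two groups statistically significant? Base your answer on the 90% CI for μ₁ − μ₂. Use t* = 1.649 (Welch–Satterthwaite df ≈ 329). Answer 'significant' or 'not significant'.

not significant

Per-group SEs: s₁/√n₁ = 166.3/√144 = 13.8583, s₂/√n₂ = 215.4/√188 = 15.7097.
Unpooled SE of the difference: √(192.05247889 + 246.79467409) = 20.9487.
Margin of error = t* · SE = 1.649 × 20.9487 = 34.5444.
x̄₁ − x̄₂ = 518.3 − 532.2 = -13.9000.
CI: -13.9000 ± 34.5444 = (-48.4444, 20.6444).
The interval (-48.4444, 20.6444) contains 0, so the difference is not significant.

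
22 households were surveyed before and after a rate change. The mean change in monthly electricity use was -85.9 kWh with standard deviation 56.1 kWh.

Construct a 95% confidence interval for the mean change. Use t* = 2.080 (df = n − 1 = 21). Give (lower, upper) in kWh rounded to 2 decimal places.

This is a matched-pairs design, so SE = s_d/√n = 56.1/√22 = 11.9606.
Margin = 2.080 × 11.9606 = 24.8780; the interval is -85.9 ± 24.8780 = (-110.78, -61.02).

(-110.78, -61.02)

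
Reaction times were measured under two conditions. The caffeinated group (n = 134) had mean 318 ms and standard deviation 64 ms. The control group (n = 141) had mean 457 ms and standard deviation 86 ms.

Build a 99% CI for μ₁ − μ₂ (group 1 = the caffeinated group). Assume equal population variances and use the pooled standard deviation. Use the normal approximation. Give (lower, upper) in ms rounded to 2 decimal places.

(-162.64, -115.36)

Pooled variance s_p² = [133·64² + 140·86²] / (134+141−2) = 5788.3077, so s_p = 76.0809.
SE_diff = s_p·√(1/n₁ + 1/n₂) = 76.0809·√(1/134 + 1/141) = 9.1787.
z* = 2.576; margin = 2.576 × 9.1787 = 23.6443.
Difference = 318 − 457 = -139.0000.
-139.0000 ± 23.6443 → (-162.64, -115.36).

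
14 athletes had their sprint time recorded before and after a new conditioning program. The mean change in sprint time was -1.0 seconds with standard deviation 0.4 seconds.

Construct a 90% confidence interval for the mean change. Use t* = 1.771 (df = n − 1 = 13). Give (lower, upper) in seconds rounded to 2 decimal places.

(-1.19, -0.81)

This is a matched-pairs design, so SE = s_d/√n = 0.4/√14 = 0.1069.
Margin = 1.771 × 0.1069 = 0.1893; the interval is -1.0 ± 0.1893 = (-1.19, -0.81).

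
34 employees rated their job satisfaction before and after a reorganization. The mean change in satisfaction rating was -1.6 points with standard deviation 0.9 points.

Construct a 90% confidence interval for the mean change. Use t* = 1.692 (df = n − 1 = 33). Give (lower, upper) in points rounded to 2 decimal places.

(-1.86, -1.34)

Paired design: SE = s_d/√n = 0.9/√34 = 0.1543.
t* = 1.692; margin of error = 1.692 × 0.1543 = 0.2611.
-1.6 ± 0.2611 → (-1.86, -1.34).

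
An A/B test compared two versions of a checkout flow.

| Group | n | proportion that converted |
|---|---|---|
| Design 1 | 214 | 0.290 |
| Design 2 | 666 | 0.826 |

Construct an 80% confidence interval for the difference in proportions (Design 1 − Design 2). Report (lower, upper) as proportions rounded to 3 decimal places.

(-0.580, -0.492)

SE₁ = √(p̂₁(1−p̂₁)/n₁) = √(0.2900·0.7100/214) = 0.03102; SE₂ = √(0.8260·0.1740/666) = 0.01469.
Independent samples: SE of the difference = √(SE₁² + SE₂²) = √(0.0009622404 + 0.0002157961) = 0.03432.
z* for 80% confidence is 1.282, so the margin of error is 1.282 × 0.03432 = 0.04400.
Point estimate p̂₁ − p̂₂ = 0.2900 − 0.8260 = -0.5360.
-0.5360 ± 0.04400 → (-0.580, -0.492).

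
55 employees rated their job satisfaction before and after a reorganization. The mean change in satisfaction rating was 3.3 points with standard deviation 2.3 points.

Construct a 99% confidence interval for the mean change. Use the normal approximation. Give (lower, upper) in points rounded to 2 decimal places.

This is a matched-pairs design, so SE = s_d/√n = 2.3/√55 = 0.3101.
Margin = 2.576 × 0.3101 = 0.7988; the interval is 3.3 ± 0.7988 = (2.50, 4.10).

(2.50, 4.10)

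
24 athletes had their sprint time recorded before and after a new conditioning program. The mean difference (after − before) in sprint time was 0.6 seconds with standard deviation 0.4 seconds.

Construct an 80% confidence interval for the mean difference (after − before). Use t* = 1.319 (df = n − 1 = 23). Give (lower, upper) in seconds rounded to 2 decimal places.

(0.49, 0.71)

Paired design: SE = s_d/√n = 0.4/√24 = 0.0816.
t* = 1.319; margin of error = 1.319 × 0.0816 = 0.1076.
0.6 ± 0.1076 → (0.49, 0.71).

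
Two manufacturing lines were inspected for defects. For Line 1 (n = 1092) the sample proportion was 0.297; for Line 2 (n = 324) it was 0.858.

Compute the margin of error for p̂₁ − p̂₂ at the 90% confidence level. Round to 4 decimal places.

0.0392

Each SE is √(p̂(1−p̂)/n): √(0.2970·0.7030/1092) = 0.01383 and √(0.8580·0.1420/324) = 0.01939.
SE(p̂₁ − p̂₂) = √(SE₁² + SE₂²) = √(0.0001912689 + 0.0003759721) = 0.02382, since the two samples are independent.
At 90% confidence z* = 1.645; margin = 1.645 × 0.02382 = 0.03918.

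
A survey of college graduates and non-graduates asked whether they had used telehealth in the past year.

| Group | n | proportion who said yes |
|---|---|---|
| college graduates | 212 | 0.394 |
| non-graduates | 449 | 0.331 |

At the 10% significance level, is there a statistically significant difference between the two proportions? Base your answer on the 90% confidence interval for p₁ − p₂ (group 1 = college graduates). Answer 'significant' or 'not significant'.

not significant

The two standard errors are √(0.3940×0.6060/212) = 0.03356 and √(0.3310×0.6690/449) = 0.02221.
Because the samples are independent, SE_diff = √(0.03356² + 0.02221²) = 0.04024.
Using z* = 1.645 for 90%, ME = 1.645 × 0.04024 = 0.06619.
p̂₁ − p̂₂ = 0.0630; interval 0.0630 ± 0.06619 gives (-0.00319, 0.12919).
The interval (-0.00319, 0.12919) contains 0, so the difference is not significant.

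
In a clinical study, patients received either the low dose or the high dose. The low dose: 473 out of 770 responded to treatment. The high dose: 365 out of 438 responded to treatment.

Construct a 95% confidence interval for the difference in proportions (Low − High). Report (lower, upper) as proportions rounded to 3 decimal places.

p̂₁ = 473/770 = 0.6143 and p̂₂ = 365/438 = 0.8333.
SE₁ = √(p̂₁(1−p̂₁)/n₁) = √(0.6143·0.3857/770) = 0.01754; SE₂ = √(0.8333·0.1667/438) = 0.01781.
Independent samples: SE of the difference = √(SE₁² + SE₂²) = √(0.0003076516 + 0.0003171961) = 0.02500.
z* for 95% confidence is 1.960, so the margin of error is 1.960 × 0.02500 = 0.04900.
Point estimate p̂₁ − p̂₂ = 0.6143 − 0.8333 = -0.2190.
-0.2190 ± 0.04900 → (-0.268, -0.170).

(-0.268, -0.170)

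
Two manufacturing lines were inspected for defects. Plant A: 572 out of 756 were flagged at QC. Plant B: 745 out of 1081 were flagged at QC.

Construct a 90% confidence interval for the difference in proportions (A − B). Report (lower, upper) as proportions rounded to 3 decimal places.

p̂₁ = 572/756 = 0.7566 and p̂₂ = 745/1081 = 0.6892.
SE₁ = √(p̂₁(1−p̂₁)/n₁) = √(0.7566·0.2434/756) = 0.01561; SE₂ = √(0.6892·0.3108/1081) = 0.01408.
Independent samples: SE of the difference = √(SE₁² + SE₂²) = √(0.0002436721 + 0.0001982464) = 0.02102.
z* for 90% confidence is 1.645, so the margin of error is 1.645 × 0.02102 = 0.03458.
Point estimate p̂₁ − p̂₂ = 0.7566 − 0.6892 = 0.0674.
0.0674 ± 0.03458 → (0.033, 0.102).

(0.033, 0.102)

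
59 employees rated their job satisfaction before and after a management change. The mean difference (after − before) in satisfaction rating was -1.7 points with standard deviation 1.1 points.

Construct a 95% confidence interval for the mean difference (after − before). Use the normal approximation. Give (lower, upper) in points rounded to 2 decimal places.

(-1.98, -1.42)

This is a matched-pairs design, so SE = s_d/√n = 1.1/√59 = 0.1432.
Margin = 1.960 × 0.1432 = 0.2807; the interval is -1.7 ± 0.2807 = (-1.98, -1.42).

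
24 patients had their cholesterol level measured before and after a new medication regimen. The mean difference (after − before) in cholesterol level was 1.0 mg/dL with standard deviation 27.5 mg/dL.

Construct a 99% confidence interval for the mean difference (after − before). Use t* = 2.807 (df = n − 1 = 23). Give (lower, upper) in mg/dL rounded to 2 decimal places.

(-14.76, 16.76)

This is a matched-pairs design, so SE = s_d/√n = 27.5/√24 = 5.6134.
Margin = 2.807 × 5.6134 = 15.7568; the interval is 1.0 ± 15.7568 = (-14.76, 16.76).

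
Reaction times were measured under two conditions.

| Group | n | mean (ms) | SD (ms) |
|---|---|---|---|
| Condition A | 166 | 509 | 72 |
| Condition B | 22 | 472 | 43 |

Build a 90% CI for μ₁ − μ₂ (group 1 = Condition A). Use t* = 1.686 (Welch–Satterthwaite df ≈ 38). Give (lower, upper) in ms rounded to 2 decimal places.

SE₁ = s₁/√n₁ = 72/√166 = 5.5883; SE₂ = 43/√22 = 9.1676.
Independent samples, unequal variances: SE_diff = √(SE₁² + SE₂²) = √(31.22909689 + 84.04488976) = 10.7366.
t* = 1.686, so margin of error = 1.686 × 10.7366 = 18.1019.
Difference in means = 509 − 472 = 37.0000.
37.0000 ± 18.1019 → (18.90, 55.10).

(18.90, 55.10)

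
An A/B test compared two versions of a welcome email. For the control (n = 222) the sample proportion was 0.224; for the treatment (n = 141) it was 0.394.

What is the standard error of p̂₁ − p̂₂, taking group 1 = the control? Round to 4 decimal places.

Each SE is √(p̂(1−p̂)/n): √(0.2240·0.7760/222) = 0.02798 and √(0.3940·0.6060/141) = 0.04115.
SE(p̂₁ − p̂₂) = √(SE₁² + SE₂²) = √(0.0007828804 + 0.0016933225) = 0.04976, since the two samples are independent.

0.0498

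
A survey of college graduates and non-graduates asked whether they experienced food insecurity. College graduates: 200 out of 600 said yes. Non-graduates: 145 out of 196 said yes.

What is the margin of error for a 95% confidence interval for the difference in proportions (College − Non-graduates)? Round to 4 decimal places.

Sample proportions: 200/600 = 0.3333, 145/196 = 0.7398.
Each SE is √(p̂(1−p̂)/n): √(0.3333·0.6667/600) = 0.01924 and √(0.7398·0.2602/196) = 0.03134.
SE(p̂₁ − p̂₂) = √(SE₁² + SE₂²) = √(0.0003701776 + 0.0009821956) = 0.03677, since the two samples are independent.
At 95% confidence z* = 1.960; margin = 1.960 × 0.03677 = 0.07207.

0.0721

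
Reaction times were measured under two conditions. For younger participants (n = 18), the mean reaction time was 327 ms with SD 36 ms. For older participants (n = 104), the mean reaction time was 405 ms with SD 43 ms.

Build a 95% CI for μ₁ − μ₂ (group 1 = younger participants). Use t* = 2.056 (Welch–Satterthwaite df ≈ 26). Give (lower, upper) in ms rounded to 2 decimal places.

Per-group SEs: s₁/√n₁ = 36/√18 = 8.4853, s₂/√n₂ = 43/√104 = 4.2165.
Unpooled SE of the difference: √(72.00031609 + 17.77887225) = 9.4752.
Margin of error = t* · SE = 2.056 × 9.4752 = 19.4810.
x̄₁ − x̄₂ = 327 − 405 = -78.0000.
CI: -78.0000 ± 19.4810 = (-97.48, -58.52).

(-97.48, -58.52)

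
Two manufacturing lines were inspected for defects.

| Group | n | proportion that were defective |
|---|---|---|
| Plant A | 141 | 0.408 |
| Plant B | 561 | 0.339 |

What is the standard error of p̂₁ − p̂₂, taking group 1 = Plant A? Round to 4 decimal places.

Each SE is √(p̂(1−p̂)/n): √(0.4080·0.5920/141) = 0.04139 and √(0.3390·0.6610/561) = 0.01999.
SE(p̂₁ − p̂₂) = √(SE₁² + SE₂²) = √(0.0017131321 + 0.0003996001) = 0.04596, since the two samples are independent.

0.0460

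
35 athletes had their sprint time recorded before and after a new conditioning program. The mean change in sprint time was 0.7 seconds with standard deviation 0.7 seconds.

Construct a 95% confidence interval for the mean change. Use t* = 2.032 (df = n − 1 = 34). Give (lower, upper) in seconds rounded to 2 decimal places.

(0.46, 0.94)

Paired design: SE = s_d/√n = 0.7/√35 = 0.1183.
t* = 2.032; margin of error = 2.032 × 0.1183 = 0.2404.
0.7 ± 0.2404 → (0.46, 0.94).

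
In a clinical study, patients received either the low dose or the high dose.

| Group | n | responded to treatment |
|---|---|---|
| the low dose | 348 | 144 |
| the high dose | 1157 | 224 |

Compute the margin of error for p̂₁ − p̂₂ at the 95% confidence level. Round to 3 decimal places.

0.057

First, p̂₁ = 144/348 = 0.4138; p̂₂ = 224/1157 = 0.1936.
The two standard errors are √(0.4138×0.5862/348) = 0.02640 and √(0.1936×0.8064/1157) = 0.01162.
Because the samples are independent, SE_diff = √(0.02640² + 0.01162²) = 0.02884.
Using z* = 1.960 for 95%, ME = 1.960 × 0.02884 = 0.05653.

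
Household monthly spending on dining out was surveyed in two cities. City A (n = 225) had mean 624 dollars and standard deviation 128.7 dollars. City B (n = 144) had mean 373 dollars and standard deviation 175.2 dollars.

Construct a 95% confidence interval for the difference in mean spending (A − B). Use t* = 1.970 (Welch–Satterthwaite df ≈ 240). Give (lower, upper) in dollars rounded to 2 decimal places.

Per-group SEs: s₁/√n₁ = 128.7/√225 = 8.5800, s₂/√n₂ = 175.2/√144 = 14.6000.
Unpooled SE of the difference: √(73.6164 + 213.16) = 16.9345.
Margin of error = t* · SE = 1.970 × 16.9345 = 33.3610.
x̄₁ − x̄₂ = 624 − 373 = 251.0000.
CI: 251.0000 ± 33.3610 = (217.64, 284.36).

(217.64, 284.36)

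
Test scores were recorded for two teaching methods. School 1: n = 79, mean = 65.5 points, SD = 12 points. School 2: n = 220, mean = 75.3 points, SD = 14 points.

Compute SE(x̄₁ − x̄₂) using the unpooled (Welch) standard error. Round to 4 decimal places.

1.6473

Per-group SEs: s₁/√n₁ = 12/√79 = 1.3501, s₂/√n₂ = 14/√220 = 0.9439.
Unpooled SE of the difference: √(1.82277001 + 0.89094721) = 1.6473.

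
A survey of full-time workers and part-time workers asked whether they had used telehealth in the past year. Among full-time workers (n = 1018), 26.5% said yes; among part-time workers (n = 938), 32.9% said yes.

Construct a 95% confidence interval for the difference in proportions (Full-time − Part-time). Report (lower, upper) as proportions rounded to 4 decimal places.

(-0.1045, -0.0235)

Each SE is √(p̂(1−p̂)/n): √(0.2650·0.7350/1018) = 0.01383 and √(0.3290·0.6710/938) = 0.01534.
SE(p̂₁ − p̂₂) = √(SE₁² + SE₂²) = √(0.0001912689 + 0.0002353156) = 0.02065, since the two samples are independent.
At 95% confidence z* = 1.960; margin = 1.960 × 0.02065 = 0.04047.
The difference is 0.2650 − 0.3290 = -0.0640, so the interval is -0.0640 ± 0.04047 = (-0.1045, -0.0235).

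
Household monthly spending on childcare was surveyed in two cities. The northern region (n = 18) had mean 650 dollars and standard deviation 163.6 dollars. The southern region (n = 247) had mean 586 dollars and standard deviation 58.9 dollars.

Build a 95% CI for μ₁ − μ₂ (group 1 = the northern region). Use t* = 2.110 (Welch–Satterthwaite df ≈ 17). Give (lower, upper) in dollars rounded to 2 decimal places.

(-17.75, 145.75)

SE₁ = s₁/√n₁ = 163.6/√18 = 38.5609; SE₂ = 58.9/√247 = 3.7477.
Independent samples, unequal variances: SE_diff = √(SE₁² + SE₂²) = √(1486.94300881 + 14.04525529) = 38.7426.
t* = 2.110, so margin of error = 2.110 × 38.7426 = 81.7469.
Difference in means = 650 − 586 = 64.0000.
64.0000 ± 81.7469 → (-17.75, 145.75).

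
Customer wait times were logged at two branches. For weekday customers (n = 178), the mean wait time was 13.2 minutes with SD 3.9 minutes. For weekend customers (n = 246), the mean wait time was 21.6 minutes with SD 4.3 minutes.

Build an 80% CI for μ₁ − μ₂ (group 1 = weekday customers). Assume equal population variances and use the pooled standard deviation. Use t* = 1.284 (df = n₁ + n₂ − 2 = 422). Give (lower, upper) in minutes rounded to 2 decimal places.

(-8.92, -7.88)

s_p = √[((n₁−1)s₁² + (n₂−1)s₂²)/(n₁+n₂−2)] = √[(177·3.9² + 245·4.3²)/422] = 4.1369.
SE = 4.1369·√(1/178 + 1/246) = 0.4071.
With t* = 1.284, margin = 1.284 × 0.4071 = 0.5227.
x̄₁ − x̄₂ = 13.2 − 21.6 = -8.4000; interval -8.4000 ± 0.5227 = (-8.92, -7.88).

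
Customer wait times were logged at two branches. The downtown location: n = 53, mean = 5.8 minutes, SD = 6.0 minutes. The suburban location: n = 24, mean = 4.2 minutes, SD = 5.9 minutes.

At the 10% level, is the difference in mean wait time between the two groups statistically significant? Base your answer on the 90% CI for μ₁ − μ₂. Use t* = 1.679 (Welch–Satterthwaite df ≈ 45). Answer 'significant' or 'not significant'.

not significant

Standard errors of each mean: 6.0/√53 = 0.8242 and 5.9/√24 = 1.2043.
SE(x̄₁ − x̄₂) = √(0.8242² + 1.2043²) = 1.4593 for independent samples with unequal variances.
With t* = 1.679, the margin is 1.679 × 1.4593 = 2.4502.
x̄₁ − x̄₂ = 5.8 − 4.2 = 1.6000; the interval is 1.6000 ± 2.4502 = (-0.8502, 4.0502).
The interval (-0.8502, 4.0502) contains 0, so the difference is not significant.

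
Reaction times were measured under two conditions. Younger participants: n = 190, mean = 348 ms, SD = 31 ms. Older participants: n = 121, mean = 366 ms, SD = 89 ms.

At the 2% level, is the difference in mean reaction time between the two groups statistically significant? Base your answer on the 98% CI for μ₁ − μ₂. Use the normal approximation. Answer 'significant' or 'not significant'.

not significant

Standard errors of each mean: 31/√190 = 2.2490 and 89/√121 = 8.0909.
SE(x̄₁ − x̄₂) = √(2.2490² + 8.0909²) = 8.3977 for independent samples with unequal variances.
With z* = 2.326, the margin is 2.326 × 8.3977 = 19.5331.
x̄₁ − x̄₂ = 348 − 366 = -18.0000; the interval is -18.0000 ± 19.5331 = (-37.5331, 1.5331).
The interval (-37.5331, 1.5331) contains 0, so the difference is not significant.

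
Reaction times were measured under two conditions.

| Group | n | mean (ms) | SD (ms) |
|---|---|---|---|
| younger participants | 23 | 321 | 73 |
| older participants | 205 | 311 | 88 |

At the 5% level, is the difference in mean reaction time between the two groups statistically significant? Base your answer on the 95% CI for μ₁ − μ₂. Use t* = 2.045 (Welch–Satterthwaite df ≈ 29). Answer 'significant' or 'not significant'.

Per-group SEs: s₁/√n₁ = 73/√23 = 15.2216, s₂/√n₂ = 88/√205 = 6.1462.
Unpooled SE of the difference: √(231.69710656 + 37.77577444) = 16.4156.
Margin of error = t* · SE = 2.045 × 16.4156 = 33.5699.
x̄₁ − x̄₂ = 321 − 311 = 10.0000.
CI: 10.0000 ± 33.5699 = (-23.5699, 43.5699).
The interval (-23.5699, 43.5699) contains 0, so the difference is not significant.

not significant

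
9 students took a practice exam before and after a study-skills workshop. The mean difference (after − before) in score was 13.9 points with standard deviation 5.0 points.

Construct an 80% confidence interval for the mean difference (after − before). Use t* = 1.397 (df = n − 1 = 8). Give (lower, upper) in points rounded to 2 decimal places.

This is a matched-pairs design, so SE = s_d/√n = 5.0/√9 = 1.6667.
Margin = 1.397 × 1.6667 = 2.3284; the interval is 13.9 ± 2.3284 = (11.57, 16.23).

(11.57, 16.23)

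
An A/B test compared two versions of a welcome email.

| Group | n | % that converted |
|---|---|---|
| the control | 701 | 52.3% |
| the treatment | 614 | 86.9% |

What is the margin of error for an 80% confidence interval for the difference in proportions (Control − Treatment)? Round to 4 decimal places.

SE₁ = √(p̂₁(1−p̂₁)/n₁) = √(0.5230·0.4770/701) = 0.01886; SE₂ = √(0.8690·0.1310/614) = 0.01362.
Independent samples: SE of the difference = √(SE₁² + SE₂²) = √(0.0003556996 + 0.0001855044) = 0.02326.
z* for 80% confidence is 1.282, so the margin of error is 1.282 × 0.02326 = 0.02982.

0.0298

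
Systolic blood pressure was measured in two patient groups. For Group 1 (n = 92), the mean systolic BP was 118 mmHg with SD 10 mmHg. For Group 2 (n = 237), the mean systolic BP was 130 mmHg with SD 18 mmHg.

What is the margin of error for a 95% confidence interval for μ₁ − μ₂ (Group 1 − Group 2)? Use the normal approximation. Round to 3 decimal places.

3.070

Per-group SEs: s₁/√n₁ = 10/√92 = 1.0426, s₂/√n₂ = 18/√237 = 1.1692.
Unpooled SE of the difference: √(1.08701476 + 1.36702864) = 1.5665.
Margin of error = z* · SE = 1.960 × 1.5665 = 3.0703.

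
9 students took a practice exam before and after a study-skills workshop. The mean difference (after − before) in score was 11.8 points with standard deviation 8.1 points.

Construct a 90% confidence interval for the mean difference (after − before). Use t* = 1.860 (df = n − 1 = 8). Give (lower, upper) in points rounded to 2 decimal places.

This is a matched-pairs design, so SE = s_d/√n = 8.1/√9 = 2.7000.
Margin = 1.860 × 2.7000 = 5.0220; the interval is 11.8 ± 5.0220 = (6.78, 16.82).

(6.78, 16.82)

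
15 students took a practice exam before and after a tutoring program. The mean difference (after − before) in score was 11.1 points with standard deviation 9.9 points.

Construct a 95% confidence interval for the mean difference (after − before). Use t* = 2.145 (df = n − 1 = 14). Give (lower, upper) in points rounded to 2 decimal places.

This is a matched-pairs design, so SE = s_d/√n = 9.9/√15 = 2.5562.
Margin = 2.145 × 2.5562 = 5.4830; the interval is 11.1 ± 5.4830 = (5.62, 16.58).

(5.62, 16.58)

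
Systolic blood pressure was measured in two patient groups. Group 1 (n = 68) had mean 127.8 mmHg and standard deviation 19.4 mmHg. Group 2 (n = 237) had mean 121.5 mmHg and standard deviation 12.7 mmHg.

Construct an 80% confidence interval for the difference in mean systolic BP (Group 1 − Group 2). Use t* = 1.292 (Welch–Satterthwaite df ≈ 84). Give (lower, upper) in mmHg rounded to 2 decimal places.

(3.08, 9.52)

SE₁ = s₁/√n₁ = 19.4/√68 = 2.3526; SE₂ = 12.7/√237 = 0.8250.
Independent samples, unequal variances: SE_diff = √(SE₁² + SE₂²) = √(5.53472676 + 0.680625) = 2.4931.
t* = 1.292, so margin of error = 1.292 × 2.4931 = 3.2211.
Difference in means = 127.8 − 121.5 = 6.3000.
6.3000 ± 3.2211 → (3.08, 9.52).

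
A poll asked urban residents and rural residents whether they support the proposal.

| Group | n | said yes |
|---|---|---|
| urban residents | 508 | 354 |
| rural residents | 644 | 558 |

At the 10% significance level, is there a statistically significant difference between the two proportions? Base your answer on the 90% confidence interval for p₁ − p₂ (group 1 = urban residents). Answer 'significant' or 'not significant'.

Sample proportions: 354/508 = 0.6969, 558/644 = 0.8665.
Each SE is √(p̂(1−p̂)/n): √(0.6969·0.3031/508) = 0.02039 and √(0.8665·0.1335/644) = 0.01340.
SE(p̂₁ − p̂₂) = √(SE₁² + SE₂²) = √(0.0004157521 + 0.00017956) = 0.02440, since the two samples are independent.
At 90% confidence z* = 1.645; margin = 1.645 × 0.02440 = 0.04014.
The difference is 0.6969 − 0.8665 = -0.1696, so the interval is -0.1696 ± 0.04014 = (-0.20974, -0.12946).
The interval (-0.20974, -0.12946) does not contain 0, so the difference is significant.

significant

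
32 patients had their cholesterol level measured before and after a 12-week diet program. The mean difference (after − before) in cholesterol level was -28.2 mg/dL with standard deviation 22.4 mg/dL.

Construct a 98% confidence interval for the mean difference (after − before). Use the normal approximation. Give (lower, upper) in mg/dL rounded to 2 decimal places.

(-37.41, -18.99)

This is a matched-pairs design, so SE = s_d/√n = 22.4/√32 = 3.9598.
Margin = 2.326 × 3.9598 = 9.2105; the interval is -28.2 ± 9.2105 = (-37.41, -18.99).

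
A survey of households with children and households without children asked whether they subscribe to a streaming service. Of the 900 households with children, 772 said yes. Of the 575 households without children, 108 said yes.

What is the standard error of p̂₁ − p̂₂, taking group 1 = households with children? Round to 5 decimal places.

0.02002

First, p̂₁ = 772/900 = 0.8578; p̂₂ = 108/575 = 0.1878.
The two standard errors are √(0.8578×0.1422/900) = 0.01164 and √(0.1878×0.8122/575) = 0.01629.
Because the samples are independent, SE_diff = √(0.01164² + 0.01629²) = 0.02002.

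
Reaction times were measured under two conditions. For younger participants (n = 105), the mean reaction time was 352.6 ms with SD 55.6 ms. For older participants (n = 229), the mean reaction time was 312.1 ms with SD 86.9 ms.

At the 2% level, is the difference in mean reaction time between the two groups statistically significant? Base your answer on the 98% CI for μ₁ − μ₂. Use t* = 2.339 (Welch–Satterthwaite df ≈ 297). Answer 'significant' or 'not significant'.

significant

Per-group SEs: s₁/√n₁ = 55.6/√105 = 5.4260, s₂/√n₂ = 86.9/√229 = 5.7425.
Unpooled SE of the difference: √(29.441476 + 32.97630625) = 7.9005.
Margin of error = t* · SE = 2.339 × 7.9005 = 18.4793.
x̄₁ − x̄₂ = 352.6 − 312.1 = 40.5000.
CI: 40.5000 ± 18.4793 = (22.0207, 58.9793).
The interval (22.0207, 58.9793) does not contain 0, so the difference is significant.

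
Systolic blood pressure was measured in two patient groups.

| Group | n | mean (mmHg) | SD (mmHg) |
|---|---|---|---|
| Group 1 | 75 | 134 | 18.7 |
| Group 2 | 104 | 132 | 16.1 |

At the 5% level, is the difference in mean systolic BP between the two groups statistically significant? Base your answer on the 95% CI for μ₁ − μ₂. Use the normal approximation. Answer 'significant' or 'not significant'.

Per-group SEs: s₁/√n₁ = 18.7/√75 = 2.1593, s₂/√n₂ = 16.1/√104 = 1.5787.
Unpooled SE of the difference: √(4.66257649 + 2.49229369) = 2.6749.
Margin of error = z* · SE = 1.960 × 2.6749 = 5.2428.
x̄₁ − x̄₂ = 134 − 132 = 2.0000.
CI: 2.0000 ± 5.2428 = (-3.2428, 7.2428).
The interval (-3.2428, 7.2428) contains 0, so the difference is not significant.

not significant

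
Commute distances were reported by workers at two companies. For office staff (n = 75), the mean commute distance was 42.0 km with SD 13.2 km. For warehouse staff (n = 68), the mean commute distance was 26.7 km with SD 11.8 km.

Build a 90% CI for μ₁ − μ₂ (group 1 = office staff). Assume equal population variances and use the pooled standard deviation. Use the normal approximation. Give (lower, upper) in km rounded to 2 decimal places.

(11.84, 18.76)

s_p = √[((n₁−1)s₁² + (n₂−1)s₂²)/(n₁+n₂−2)] = √[(74·13.2² + 67·11.8²)/141] = 12.5542.
SE = 12.5542·√(1/75 + 1/68) = 2.1022.
With z* = 1.645, margin = 1.645 × 2.1022 = 3.4581.
x̄₁ − x̄₂ = 42.0 − 26.7 = 15.3000; interval 15.3000 ± 3.4581 = (11.84, 18.76).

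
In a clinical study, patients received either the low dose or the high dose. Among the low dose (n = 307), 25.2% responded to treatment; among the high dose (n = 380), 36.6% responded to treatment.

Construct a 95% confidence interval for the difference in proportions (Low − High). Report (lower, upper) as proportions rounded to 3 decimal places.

(-0.183, -0.045)

Each SE is √(p̂(1−p̂)/n): √(0.2520·0.7480/307) = 0.02478 and √(0.3660·0.6340/380) = 0.02471.
SE(p̂₁ − p̂₂) = √(SE₁² + SE₂²) = √(0.0006140484 + 0.0006105841) = 0.03499, since the two samples are independent.
At 95% confidence z* = 1.960; margin = 1.960 × 0.03499 = 0.06858.
The difference is 0.2520 − 0.3660 = -0.1140, so the interval is -0.1140 ± 0.06858 = (-0.183, -0.045).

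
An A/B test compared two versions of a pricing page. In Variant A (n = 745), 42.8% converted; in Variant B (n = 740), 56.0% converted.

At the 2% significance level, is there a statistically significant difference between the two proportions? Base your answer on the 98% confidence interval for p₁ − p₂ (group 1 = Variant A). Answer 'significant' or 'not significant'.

Each SE is √(p̂(1−p̂)/n): √(0.4280·0.5720/745) = 0.01813 and √(0.5600·0.4400/740) = 0.01825.
SE(p̂₁ − p̂₂) = √(SE₁² + SE₂²) = √(0.0003286969 + 0.0003330625) = 0.02572, since the two samples are independent.
At 98% confidence z* = 2.326; margin = 2.326 × 0.02572 = 0.05982.
The difference is 0.4280 − 0.5600 = -0.1320, so the interval is -0.1320 ± 0.05982 = (-0.19182, -0.07218).
The interval (-0.19182, -0.07218) does not contain 0, so the difference is significant.

significant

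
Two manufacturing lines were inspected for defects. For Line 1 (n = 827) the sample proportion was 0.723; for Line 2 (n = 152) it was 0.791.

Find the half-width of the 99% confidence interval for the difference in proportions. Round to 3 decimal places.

0.094

Each SE is √(p̂(1−p̂)/n): √(0.7230·0.2770/827) = 0.01556 and √(0.7910·0.2090/152) = 0.03298.
SE(p̂₁ − p̂₂) = √(SE₁² + SE₂²) = √(0.0002421136 + 0.0010876804) = 0.03647, since the two samples are independent.
At 99% confidence z* = 2.576; margin = 2.576 × 0.03647 = 0.09395.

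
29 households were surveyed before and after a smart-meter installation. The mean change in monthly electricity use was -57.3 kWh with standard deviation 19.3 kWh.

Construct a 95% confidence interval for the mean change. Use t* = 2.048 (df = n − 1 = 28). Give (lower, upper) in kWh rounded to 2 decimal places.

This is a matched-pairs design, so SE = s_d/√n = 19.3/√29 = 3.5839.
Margin = 2.048 × 3.5839 = 7.3398; the interval is -57.3 ± 7.3398 = (-64.64, -49.96).

(-64.64, -49.96)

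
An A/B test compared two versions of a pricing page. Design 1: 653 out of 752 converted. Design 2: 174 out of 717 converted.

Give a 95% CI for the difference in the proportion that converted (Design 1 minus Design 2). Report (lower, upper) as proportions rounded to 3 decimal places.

First, p̂₁ = 653/752 = 0.8684; p̂₂ = 174/717 = 0.2427.
The two standard errors are √(0.8684×0.1316/752) = 0.01233 and √(0.2427×0.7573/717) = 0.01601.
Because the samples are independent, SE_diff = √(0.01233² + 0.01601²) = 0.02021.
Using z* = 1.960 for 95%, ME = 1.960 × 0.02021 = 0.03961.
p̂₁ − p̂₂ = 0.6257; interval 0.6257 ± 0.03961 gives (0.586, 0.665).

(0.586, 0.665)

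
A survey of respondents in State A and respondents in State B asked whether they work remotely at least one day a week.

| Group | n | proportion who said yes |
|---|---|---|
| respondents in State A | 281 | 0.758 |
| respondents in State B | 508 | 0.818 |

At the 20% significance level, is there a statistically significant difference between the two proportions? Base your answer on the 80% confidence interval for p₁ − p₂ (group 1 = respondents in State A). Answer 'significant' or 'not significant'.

significant

SE₁ = √(p̂₁(1−p̂₁)/n₁) = √(0.7580·0.2420/281) = 0.02555; SE₂ = √(0.8180·0.1820/508) = 0.01712.
Independent samples: SE of the difference = √(SE₁² + SE₂²) = √(0.0006528025 + 0.0002930944) = 0.03076.
z* for 80% confidence is 1.282, so the margin of error is 1.282 × 0.03076 = 0.03943.
Point estimate p̂₁ − p̂₂ = 0.7580 − 0.8180 = -0.0600.
-0.0600 ± 0.03943 → (-0.09943, -0.02057).
The interval (-0.09943, -0.02057) does not contain 0, so the difference is significant.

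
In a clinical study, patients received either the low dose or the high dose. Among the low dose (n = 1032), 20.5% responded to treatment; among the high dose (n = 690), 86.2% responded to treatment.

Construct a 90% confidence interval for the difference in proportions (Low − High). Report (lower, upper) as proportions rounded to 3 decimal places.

The two standard errors are √(0.2050×0.7950/1032) = 0.01257 and √(0.8620×0.1380/690) = 0.01313.
Because the samples are independent, SE_diff = √(0.01257² + 0.01313²) = 0.01818.
Using z* = 1.645 for 90%, ME = 1.645 × 0.01818 = 0.02991.
p̂₁ − p̂₂ = -0.6570; interval -0.6570 ± 0.02991 gives (-0.687, -0.627).

(-0.687, -0.627)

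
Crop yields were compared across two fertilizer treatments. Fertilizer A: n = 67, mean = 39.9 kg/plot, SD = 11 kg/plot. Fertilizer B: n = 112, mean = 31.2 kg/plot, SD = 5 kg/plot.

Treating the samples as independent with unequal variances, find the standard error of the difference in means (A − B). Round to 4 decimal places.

Per-group SEs: s₁/√n₁ = 11/√67 = 1.3439, s₂/√n₂ = 5/√112 = 0.4725.
Unpooled SE of the difference: √(1.80606721 + 0.22325625) = 1.4245.

1.4245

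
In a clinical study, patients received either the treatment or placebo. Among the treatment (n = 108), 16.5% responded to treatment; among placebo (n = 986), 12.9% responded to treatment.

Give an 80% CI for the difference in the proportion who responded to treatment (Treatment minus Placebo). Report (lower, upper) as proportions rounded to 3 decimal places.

(-0.012, 0.084)

The two standard errors are √(0.1650×0.8350/108) = 0.03572 and √(0.1290×0.8710/986) = 0.01067.
Because the samples are independent, SE_diff = √(0.03572² + 0.01067²) = 0.03728.
Using z* = 1.282 for 80%, ME = 1.282 × 0.03728 = 0.04779.
p̂₁ − p̂₂ = 0.0360; interval 0.0360 ± 0.04779 gives (-0.012, 0.084).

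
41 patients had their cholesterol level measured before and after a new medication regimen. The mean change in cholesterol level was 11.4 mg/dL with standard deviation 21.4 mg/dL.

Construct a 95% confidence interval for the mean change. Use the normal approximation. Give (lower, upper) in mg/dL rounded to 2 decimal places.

Paired design: SE = s_d/√n = 21.4/√41 = 3.3421.
z* = 1.960; margin of error = 1.960 × 3.3421 = 6.5505.
11.4 ± 6.5505 → (4.85, 17.95).

(4.85, 17.95)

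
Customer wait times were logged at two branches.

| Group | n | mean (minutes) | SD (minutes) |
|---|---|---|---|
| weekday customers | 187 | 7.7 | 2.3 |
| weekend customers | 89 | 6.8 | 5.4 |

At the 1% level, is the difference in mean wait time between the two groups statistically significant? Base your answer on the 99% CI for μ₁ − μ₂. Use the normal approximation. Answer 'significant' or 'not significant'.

SE₁ = s₁/√n₁ = 2.3/√187 = 0.1682; SE₂ = 5.4/√89 = 0.5724.
Independent samples, unequal variances: SE_diff = √(SE₁² + SE₂²) = √(0.02829124 + 0.32764176) = 0.5966.
z* = 2.576, so margin of error = 2.576 × 0.5966 = 1.5368.
Difference in means = 7.7 − 6.8 = 0.9000.
0.9000 ± 1.5368 → (-0.6368, 2.4368).
The interval (-0.6368, 2.4368) contains 0, so the difference is not significant.

not significant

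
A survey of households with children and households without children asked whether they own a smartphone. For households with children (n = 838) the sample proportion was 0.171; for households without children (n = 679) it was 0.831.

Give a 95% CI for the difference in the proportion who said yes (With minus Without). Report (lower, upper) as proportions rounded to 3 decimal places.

(-0.698, -0.622)

Each SE is √(p̂(1−p̂)/n): √(0.1710·0.8290/838) = 0.01301 and √(0.8310·0.1690/679) = 0.01438.
SE(p̂₁ − p̂₂) = √(SE₁² + SE₂²) = √(0.0001692601 + 0.0002067844) = 0.01939, since the two samples are independent.
At 95% confidence z* = 1.960; margin = 1.960 × 0.01939 = 0.03800.
The difference is 0.1710 − 0.8310 = -0.6600, so the interval is -0.6600 ± 0.03800 = (-0.698, -0.622).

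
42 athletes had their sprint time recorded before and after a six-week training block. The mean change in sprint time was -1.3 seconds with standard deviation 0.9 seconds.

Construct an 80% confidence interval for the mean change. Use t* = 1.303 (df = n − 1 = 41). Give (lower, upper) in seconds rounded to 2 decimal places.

(-1.48, -1.12)

Paired design: SE = s_d/√n = 0.9/√42 = 0.1389.
t* = 1.303; margin of error = 1.303 × 0.1389 = 0.1810.
-1.3 ± 0.1810 → (-1.48, -1.12).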